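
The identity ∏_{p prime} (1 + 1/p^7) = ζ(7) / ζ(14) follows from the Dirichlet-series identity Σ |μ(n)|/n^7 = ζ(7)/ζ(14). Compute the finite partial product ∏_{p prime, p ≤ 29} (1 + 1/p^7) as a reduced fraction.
∏ = 1658744036118718418963507162415104573095141861758633096704/1645110150228546948958650084059359035220017760620475653125

The primes p ≤ 29 are [2, 3, 5, 7, 11, 13, 17, 19, 23, 29]. For each, (1 + 1/p^7) = (p^7 + 1)/p^7. Multiplying these fractions over p ∈ [2, 3, 5, 7, 11, 13, 17, 19, 23, 29] gives 1658744036118718418963507162415104573095141861758633096704/1645110150228546948958650084059359035220017760620475653125. (In the limit P → ∞ this tends to ζ(7)/ζ(14).)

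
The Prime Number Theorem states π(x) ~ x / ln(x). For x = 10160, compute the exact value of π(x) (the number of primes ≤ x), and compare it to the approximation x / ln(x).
π(10160) = 1247;  x/ln(x) ≈ 1101.21;  relative error ≈ 11.69%.

Directly count primes up to 10160: π(10160) = 1247. The PNT approximation gives 10160/ln(10160) ≈ 10160/9.22621 ≈ 1101.21. Relative error (π(x) − x/ln(x)) / π(x) ≈ 11.69%; the approximation is known to undercount slightly (Li(x) is a better estimate).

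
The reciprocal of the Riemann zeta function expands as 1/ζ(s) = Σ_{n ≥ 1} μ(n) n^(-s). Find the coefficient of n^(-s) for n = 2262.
μ(2262) = 1

Factor n = 2262 = 2 · 3 · 13 · 29. μ(n) = 0 if any exponent ≥ 2 (not squarefree); otherwise μ(n) = (−1)^{ω(n)} where ω(n) is the number of distinct prime factors. Applying: μ(2262) = 1.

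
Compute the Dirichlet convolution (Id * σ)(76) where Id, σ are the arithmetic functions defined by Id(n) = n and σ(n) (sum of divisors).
(Id * σ)(76) = 663

Divisors of 76: [1, 2, 4, 19, 38, 76]. For each d | 76:
  d = 1: Id(1) · σ(76/1) = 1 · 140 = 140
  d = 2: Id(2) · σ(76/2) = 2 · 60 = 120
  d = 4: Id(4) · σ(76/4) = 4 · 20 = 80
  d = 19: Id(19) · σ(76/19) = 19 · 7 = 133
  d = 38: Id(38) · σ(76/38) = 38 · 3 = 114
  d = 76: Id(76) · σ(76/76) = 76 · 1 = 76
Summing: (Id * σ)(76) = 140 + 120 + 80 + 133 + 114 + 76 = 663.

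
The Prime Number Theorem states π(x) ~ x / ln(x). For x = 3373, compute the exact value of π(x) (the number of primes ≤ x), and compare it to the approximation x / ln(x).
π(3373) = 476;  x/ln(x) ≈ 415.21;  relative error ≈ 12.77%.

Directly count primes up to 3373: π(3373) = 476. The PNT approximation gives 3373/ln(3373) ≈ 3373/8.12356 ≈ 415.21. Relative error (π(x) − x/ln(x)) / π(x) ≈ 12.77%; the approximation is known to undercount slightly (Li(x) is a better estimate).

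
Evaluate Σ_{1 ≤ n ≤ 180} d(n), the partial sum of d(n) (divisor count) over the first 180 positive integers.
Σ_{n ≤ 180} d(n) = 971

Compute d(n) for each 1 ≤ n ≤ 180: d(1) = 1, d(2) = 2, d(3) = 2, d(4) = 3, d(5) = 2, d(6) = 4, d(7) = 2, d(8) = 4, d(9) = 3, d(10) = 4, d(11) = 2, d(12) = 6, d(13) = 2, d(14) = 4, d(15) = 4, d(16) = 5, d(17) = 2, d(18) = 6, d(19) = 2, d(20) = 6, d(21) = 4, d(22) = 4, d(23) = 2, d(24) = 8, d(25) = 3, d(26) = 4, d(27) = 4, d(28) = 6, d(29) = 2, d(30) = 8, d(31) = 2, d(32) = 6, d(33) = 4, d(34) = 4, d(35) = 4, d(36) = 9, d(37) = 2, d(38) = 4, d(39) = 4, d(40) = 8, d(41) = 2, d(42) = 8, d(43) = 2, d(44) = 6, d(45) = 6, d(46) = 4, d(47) = 2, d(48) = 10, d(49) = 3, d(50) = 6, d(51) = 4, d(52) = 6, d(53) = 2, d(54) = 8, d(55) = 4, d(56) = 8, d(57) = 4, d(58) = 4, d(59) = 2, d(60) = 12, d(61) = 2, d(62) = 4, d(63) = 6, d(64) = 7, d(65) = 4, d(66) = 8, d(67) = 2, d(68) = 6, d(69) = 4, d(70) = 8, d(71) = 2, d(72) = 12, d(73) = 2, d(74) = 4, d(75) = 6, d(76) = 6, d(77) = 4, d(78) = 8, d(79) = 2, d(80) = 10, d(81) = 5, d(82) = 4, d(83) = 2, d(84) = 12, d(85) = 4, d(86) = 4, d(87) = 4, d(88) = 8, d(89) = 2, d(90) = 12, d(91) = 4, d(92) = 6, d(93) = 4, d(94) = 4, d(95) = 4, d(96) = 12, d(97) = 2, d(98) = 6, d(99) = 6, d(100) = 9, d(101) = 2, d(102) = 8, d(103) = 2, d(104) = 8, d(105) = 8, d(106) = 4, d(107) = 2, d(108) = 12, d(109) = 2, d(110) = 8, d(111) = 4, d(112) = 10, d(113) = 2, d(114) = 8, d(115) = 4, d(116) = 6, d(117) = 6, d(118) = 4, d(119) = 4, d(120) = 16, d(121) = 3, d(122) = 4, d(123) = 4, d(124) = 6, d(125) = 4, d(126) = 12, d(127) = 2, d(128) = 8, d(129) = 4, d(130) = 8, d(131) = 2, d(132) = 12, d(133) = 4, d(134) = 4, d(135) = 8, d(136) = 8, d(137) = 2, d(138) = 8, d(139) = 2, d(140) = 12, d(141) = 4, d(142) = 4, d(143) = 4, d(144) = 15, d(145) = 4, d(146) = 4, d(147) = 6, d(148) = 6, d(149) = 2, d(150) = 12, d(151) = 2, d(152) = 8, d(153) = 6, d(154) = 8, d(155) = 4, d(156) = 12, d(157) = 2, d(158) = 4, d(159) = 4, d(160) = 12, d(161) = 4, d(162) = 10, d(163) = 2, d(164) = 6, d(165) = 8, d(166) = 4, d(167) = 2, d(168) = 16, d(169) = 3, d(170) = 8, d(171) = 6, d(172) = 6, d(173) = 2, d(174) = 8, d(175) = 6, d(176) = 10, d(177) = 4, d(178) = 4, d(179) = 2, d(180) = 18. Summing all 180 values: 971. (Dirichlet's divisor formula: Σ_{n ≤ x} d(n) = x ln(x) + (2γ − 1) x + O(√x). For x = 180, the asymptotic estimate is ≈ 962.53.)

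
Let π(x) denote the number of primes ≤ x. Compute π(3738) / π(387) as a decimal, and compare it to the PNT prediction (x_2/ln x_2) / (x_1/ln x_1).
π(3738)/π(387) = 521/76 ≈ 6.8553;  PNT prediction ≈ 6.9961.

π(387) = 76 and π(3738) = 521, so π(3738)/π(387) ≈ 6.8553. The PNT-predicted ratio is (3738/ln(3738)) / (387/ln(387)) ≈ 6.9961. The two agree to within a few percent, as expected.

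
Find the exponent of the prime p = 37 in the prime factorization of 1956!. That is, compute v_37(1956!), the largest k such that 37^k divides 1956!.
v_37(1956!) = 53

Legendre's formula: v_p(n!) = Σ_{k ≥ 1} ⌊n / p^k⌋. For p = 37, n = 1956, the terms are:
  ⌊1956/37^1⌋ = ⌊1956/37⌋ = 52
  ⌊1956/37^2⌋ = ⌊1956/1369⌋ = 1
(the next term ⌊1956/37^3⌋ = 0, terminating the sum). Summing: v_37(1956!) = 52 + 1 = 53.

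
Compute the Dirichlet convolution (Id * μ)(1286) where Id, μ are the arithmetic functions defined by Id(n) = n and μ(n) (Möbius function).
(Id * μ)(1286) = 642

Divisors of 1286: [1, 2, 643, 1286]. For each d | 1286:
  d = 1: Id(1) · μ(1286/1) = 1 · 1 = 1
  d = 2: Id(2) · μ(1286/2) = 2 · -1 = -2
  d = 643: Id(643) · μ(1286/643) = 643 · -1 = -643
  d = 1286: Id(1286) · μ(1286/1286) = 1286 · 1 = 1286
Summing: (Id * μ)(1286) = 1 + -2 + -643 + 1286 = 642.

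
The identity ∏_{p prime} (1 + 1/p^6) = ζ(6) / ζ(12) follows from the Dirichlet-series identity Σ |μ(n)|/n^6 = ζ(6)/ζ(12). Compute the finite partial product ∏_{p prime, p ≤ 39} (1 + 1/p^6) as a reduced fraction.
∏ = 1409064908372656074115629844532678533864664016937571914400/1385384845877129271600296064992669038424816672643778985121

The primes p ≤ 39 are [2, 3, 5, 7, 11, 13, 17, 19, 23, 29, 31, 37]. For each, (1 + 1/p^6) = (p^6 + 1)/p^6. Multiplying these fractions over p ∈ [2, 3, 5, 7, 11, 13, 17, 19, 23, 29, 31, 37] gives 1409064908372656074115629844532678533864664016937571914400/1385384845877129271600296064992669038424816672643778985121. (In the limit P → ∞ this tends to ζ(6)/ζ(12).)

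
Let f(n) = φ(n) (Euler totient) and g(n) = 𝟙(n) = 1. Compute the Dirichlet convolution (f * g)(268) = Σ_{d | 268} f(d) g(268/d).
(φ * 𝟙)(268) = 268

Divisors of 268: [1, 2, 4, 67, 134, 268]. For each d | 268:
  d = 1: φ(1) · 𝟙(268/1) = 1 · 1 = 1
  d = 2: φ(2) · 𝟙(268/2) = 1 · 1 = 1
  d = 4: φ(4) · 𝟙(268/4) = 2 · 1 = 2
  d = 67: φ(67) · 𝟙(268/67) = 66 · 1 = 66
  d = 134: φ(134) · 𝟙(268/134) = 66 · 1 = 66
  d = 268: φ(268) · 𝟙(268/268) = 132 · 1 = 132
Summing: (φ * 𝟙)(268) = 1 + 1 + 2 + 66 + 66 + 132 = 268.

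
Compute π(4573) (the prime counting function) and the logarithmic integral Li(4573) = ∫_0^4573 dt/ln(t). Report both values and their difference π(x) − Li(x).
π(4573) = 619;  Li(4573) ≈ 633.89;  π(x) − Li(x) ≈ -14.89.

Direct count of primes ≤ 4573 gives π(4573) = 619. Numerical evaluation of the logarithmic integral gives Li(4573) ≈ 633.89. The difference π(x) − Li(x) ≈ -14.89 is typically negative for small/moderate x (Li(x) overestimates), though Littlewood's theorem shows this sign changes infinitely often.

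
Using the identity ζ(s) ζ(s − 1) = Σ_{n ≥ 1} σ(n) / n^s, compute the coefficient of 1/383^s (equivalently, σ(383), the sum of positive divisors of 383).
σ(383) = 384

In the product (Σ m^0/m^s)(Σ k / k^s) = Σ (Σ_{d | n} d) / n^s, the coefficient of 1/n^s is σ(n) = Σ_{d | n} d. For n = 383, divisors are [1, 383]; summing: σ(383) = 384.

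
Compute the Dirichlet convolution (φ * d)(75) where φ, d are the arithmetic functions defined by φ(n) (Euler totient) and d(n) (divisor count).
(φ * d)(75) = 124

Divisors of 75: [1, 3, 5, 15, 25, 75]. For each d | 75:
  d = 1: φ(1) · d(75/1) = 1 · 6 = 6
  d = 3: φ(3) · d(75/3) = 2 · 3 = 6
  d = 5: φ(5) · d(75/5) = 4 · 4 = 16
  d = 15: φ(15) · d(75/15) = 8 · 2 = 16
  d = 25: φ(25) · d(75/25) = 20 · 2 = 40
  d = 75: φ(75) · d(75/75) = 40 · 1 = 40
Summing: (φ * d)(75) = 6 + 6 + 16 + 16 + 40 + 40 = 124.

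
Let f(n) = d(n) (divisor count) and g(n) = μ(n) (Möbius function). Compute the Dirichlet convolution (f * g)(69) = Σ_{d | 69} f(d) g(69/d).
(d * μ)(69) = 1

Divisors of 69: [1, 3, 23, 69]. For each d | 69:
  d = 1: d(1) · μ(69/1) = 1 · 1 = 1
  d = 3: d(3) · μ(69/3) = 2 · -1 = -2
  d = 23: d(23) · μ(69/23) = 2 · -1 = -2
  d = 69: d(69) · μ(69/69) = 4 · 1 = 4
Summing: (d * μ)(69) = 1 + -2 + -2 + 4 = 1.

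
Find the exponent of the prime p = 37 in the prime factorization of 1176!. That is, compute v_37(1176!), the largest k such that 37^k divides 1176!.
v_37(1176!) = 31

Legendre's formula: v_p(n!) = Σ_{k ≥ 1} ⌊n / p^k⌋. For p = 37, n = 1176, the terms are:
  ⌊1176/37^1⌋ = ⌊1176/37⌋ = 31
(the next term ⌊1176/37^2⌋ = 0, terminating the sum). Summing: v_37(1176!) = 31 = 31.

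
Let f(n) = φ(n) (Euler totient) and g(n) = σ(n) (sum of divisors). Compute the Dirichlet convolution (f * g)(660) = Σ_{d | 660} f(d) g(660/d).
(φ * σ)(660) = 15840

Divisors of 660: [1, 2, 3, 4, 5, 6, 10, 11, 12, 15, 20, 22, 30, 33, 44, 55, 60, 66, 110, 132, 165, 220, 330, 660]. For each d | 660:
  d = 1: φ(1) · σ(660/1) = 1 · 2016 = 2016
  d = 2: φ(2) · σ(660/2) = 1 · 864 = 864
  d = 3: φ(3) · σ(660/3) = 2 · 504 = 1008
  d = 4: φ(4) · σ(660/4) = 2 · 288 = 576
  d = 5: φ(5) · σ(660/5) = 4 · 336 = 1344
  d = 6: φ(6) · σ(660/6) = 2 · 216 = 432
  d = 10: φ(10) · σ(660/10) = 4 · 144 = 576
  d = 11: φ(11) · σ(660/11) = 10 · 168 = 1680
  d = 12: φ(12) · σ(660/12) = 4 · 72 = 288
  d = 15: φ(15) · σ(660/15) = 8 · 84 = 672
  d = 20: φ(20) · σ(660/20) = 8 · 48 = 384
  d = 22: φ(22) · σ(660/22) = 10 · 72 = 720
  d = 30: φ(30) · σ(660/30) = 8 · 36 = 288
  d = 33: φ(33) · σ(660/33) = 20 · 42 = 840
  d = 44: φ(44) · σ(660/44) = 20 · 24 = 480
  d = 55: φ(55) · σ(660/55) = 40 · 28 = 1120
  d = 60: φ(60) · σ(660/60) = 16 · 12 = 192
  d = 66: φ(66) · σ(660/66) = 20 · 18 = 360
  d = 110: φ(110) · σ(660/110) = 40 · 12 = 480
  d = 132: φ(132) · σ(660/132) = 40 · 6 = 240
  d = 165: φ(165) · σ(660/165) = 80 · 7 = 560
  d = 220: φ(220) · σ(660/220) = 80 · 4 = 320
  d = 330: φ(330) · σ(660/330) = 80 · 3 = 240
  d = 660: φ(660) · σ(660/660) = 160 · 1 = 160
Summing: (φ * σ)(660) = 2016 + 864 + 1008 + 576 + 1344 + 432 + 576 + 1680 + 288 + 672 + 384 + 720 + 288 + 840 + 480 + 1120 + 192 + 360 + 480 + 240 + 560 + 320 + 240 + 160 = 15840.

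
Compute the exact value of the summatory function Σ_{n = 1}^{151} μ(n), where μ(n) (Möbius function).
Σ_{n ≤ 151} μ(n) = -1

Compute μ(n) for each 1 ≤ n ≤ 151: μ(1) = 1, μ(2) = -1, μ(3) = -1, μ(4) = 0, μ(5) = -1, μ(6) = 1, μ(7) = -1, μ(8) = 0, μ(9) = 0, μ(10) = 1, μ(11) = -1, μ(12) = 0, μ(13) = -1, μ(14) = 1, μ(15) = 1, μ(16) = 0, μ(17) = -1, μ(18) = 0, μ(19) = -1, μ(20) = 0, μ(21) = 1, μ(22) = 1, μ(23) = -1, μ(24) = 0, μ(25) = 0, μ(26) = 1, μ(27) = 0, μ(28) = 0, μ(29) = -1, μ(30) = -1, μ(31) = -1, μ(32) = 0, μ(33) = 1, μ(34) = 1, μ(35) = 1, μ(36) = 0, μ(37) = -1, μ(38) = 1, μ(39) = 1, μ(40) = 0, μ(41) = -1, μ(42) = -1, μ(43) = -1, μ(44) = 0, μ(45) = 0, μ(46) = 1, μ(47) = -1, μ(48) = 0, μ(49) = 0, μ(50) = 0, μ(51) = 1, μ(52) = 0, μ(53) = -1, μ(54) = 0, μ(55) = 1, μ(56) = 0, μ(57) = 1, μ(58) = 1, μ(59) = -1, μ(60) = 0, μ(61) = -1, μ(62) = 1, μ(63) = 0, μ(64) = 0, μ(65) = 1, μ(66) = -1, μ(67) = -1, μ(68) = 0, μ(69) = 1, μ(70) = -1, μ(71) = -1, μ(72) = 0, μ(73) = -1, μ(74) = 1, μ(75) = 0, μ(76) = 0, μ(77) = 1, μ(78) = -1, μ(79) = -1, μ(80) = 0, μ(81) = 0, μ(82) = 1, μ(83) = -1, μ(84) = 0, μ(85) = 1, μ(86) = 1, μ(87) = 1, μ(88) = 0, μ(89) = -1, μ(90) = 0, μ(91) = 1, μ(92) = 0, μ(93) = 1, μ(94) = 1, μ(95) = 1, μ(96) = 0, μ(97) = -1, μ(98) = 0, μ(99) = 0, μ(100) = 0, μ(101) = -1, μ(102) = -1, μ(103) = -1, μ(104) = 0, μ(105) = -1, μ(106) = 1, μ(107) = -1, μ(108) = 0, μ(109) = -1, μ(110) = -1, μ(111) = 1, μ(112) = 0, μ(113) = -1, μ(114) = -1, μ(115) = 1, μ(116) = 0, μ(117) = 0, μ(118) = 1, μ(119) = 1, μ(120) = 0, μ(121) = 0, μ(122) = 1, μ(123) = 1, μ(124) = 0, μ(125) = 0, μ(126) = 0, μ(127) = -1, μ(128) = 0, μ(129) = 1, μ(130) = -1, μ(131) = -1, μ(132) = 0, μ(133) = 1, μ(134) = 1, μ(135) = 0, μ(136) = 0, μ(137) = -1, μ(138) = -1, μ(139) = -1, μ(140) = 0, μ(141) = 1, μ(142) = 1, μ(143) = 1, μ(144) = 0, μ(145) = 1, μ(146) = 1, μ(147) = 0, μ(148) = 0, μ(149) = -1, μ(150) = 0, μ(151) = -1. Summing all 151 values: -1. (Mertens function M(x) = Σ_{n ≤ x} μ(n); on average M(x) should be small (PNT ⟺ M(x) = o(x)).)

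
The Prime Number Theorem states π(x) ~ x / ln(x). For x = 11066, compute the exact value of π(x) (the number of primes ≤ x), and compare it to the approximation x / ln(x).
π(11066) = 1340;  x/ln(x) ≈ 1188.41;  relative error ≈ 11.31%.

Directly count primes up to 11066: π(11066) = 1340. The PNT approximation gives 11066/ln(11066) ≈ 11066/9.31163 ≈ 1188.41. Relative error (π(x) − x/ln(x)) / π(x) ≈ 11.31%; the approximation is known to undercount slightly (Li(x) is a better estimate).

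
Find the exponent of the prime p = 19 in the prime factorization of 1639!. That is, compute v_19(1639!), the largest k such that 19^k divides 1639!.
v_19(1639!) = 90

Legendre's formula: v_p(n!) = Σ_{k ≥ 1} ⌊n / p^k⌋. For p = 19, n = 1639, the terms are:
  ⌊1639/19^1⌋ = ⌊1639/19⌋ = 86
  ⌊1639/19^2⌋ = ⌊1639/361⌋ = 4
(the next term ⌊1639/19^3⌋ = 0, terminating the sum). Summing: v_19(1639!) = 86 + 4 = 90.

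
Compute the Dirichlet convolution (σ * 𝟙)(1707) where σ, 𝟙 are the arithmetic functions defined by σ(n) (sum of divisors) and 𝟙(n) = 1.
(σ * 𝟙)(1707) = 2855

Divisors of 1707: [1, 3, 569, 1707]. For each d | 1707:
  d = 1: σ(1) · 𝟙(1707/1) = 1 · 1 = 1
  d = 3: σ(3) · 𝟙(1707/3) = 4 · 1 = 4
  d = 569: σ(569) · 𝟙(1707/569) = 570 · 1 = 570
  d = 1707: σ(1707) · 𝟙(1707/1707) = 2280 · 1 = 2280
Summing: (σ * 𝟙)(1707) = 1 + 4 + 570 + 2280 = 2855.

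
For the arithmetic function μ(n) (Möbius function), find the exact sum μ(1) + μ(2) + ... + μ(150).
Σ_{n ≤ 150} μ(n) = 0

Compute μ(n) for each 1 ≤ n ≤ 150: μ(1) = 1, μ(2) = -1, μ(3) = -1, μ(4) = 0, μ(5) = -1, μ(6) = 1, μ(7) = -1, μ(8) = 0, μ(9) = 0, μ(10) = 1, μ(11) = -1, μ(12) = 0, μ(13) = -1, μ(14) = 1, μ(15) = 1, μ(16) = 0, μ(17) = -1, μ(18) = 0, μ(19) = -1, μ(20) = 0, μ(21) = 1, μ(22) = 1, μ(23) = -1, μ(24) = 0, μ(25) = 0, μ(26) = 1, μ(27) = 0, μ(28) = 0, μ(29) = -1, μ(30) = -1, μ(31) = -1, μ(32) = 0, μ(33) = 1, μ(34) = 1, μ(35) = 1, μ(36) = 0, μ(37) = -1, μ(38) = 1, μ(39) = 1, μ(40) = 0, μ(41) = -1, μ(42) = -1, μ(43) = -1, μ(44) = 0, μ(45) = 0, μ(46) = 1, μ(47) = -1, μ(48) = 0, μ(49) = 0, μ(50) = 0, μ(51) = 1, μ(52) = 0, μ(53) = -1, μ(54) = 0, μ(55) = 1, μ(56) = 0, μ(57) = 1, μ(58) = 1, μ(59) = -1, μ(60) = 0, μ(61) = -1, μ(62) = 1, μ(63) = 0, μ(64) = 0, μ(65) = 1, μ(66) = -1, μ(67) = -1, μ(68) = 0, μ(69) = 1, μ(70) = -1, μ(71) = -1, μ(72) = 0, μ(73) = -1, μ(74) = 1, μ(75) = 0, μ(76) = 0, μ(77) = 1, μ(78) = -1, μ(79) = -1, μ(80) = 0, μ(81) = 0, μ(82) = 1, μ(83) = -1, μ(84) = 0, μ(85) = 1, μ(86) = 1, μ(87) = 1, μ(88) = 0, μ(89) = -1, μ(90) = 0, μ(91) = 1, μ(92) = 0, μ(93) = 1, μ(94) = 1, μ(95) = 1, μ(96) = 0, μ(97) = -1, μ(98) = 0, μ(99) = 0, μ(100) = 0, μ(101) = -1, μ(102) = -1, μ(103) = -1, μ(104) = 0, μ(105) = -1, μ(106) = 1, μ(107) = -1, μ(108) = 0, μ(109) = -1, μ(110) = -1, μ(111) = 1, μ(112) = 0, μ(113) = -1, μ(114) = -1, μ(115) = 1, μ(116) = 0, μ(117) = 0, μ(118) = 1, μ(119) = 1, μ(120) = 0, μ(121) = 0, μ(122) = 1, μ(123) = 1, μ(124) = 0, μ(125) = 0, μ(126) = 0, μ(127) = -1, μ(128) = 0, μ(129) = 1, μ(130) = -1, μ(131) = -1, μ(132) = 0, μ(133) = 1, μ(134) = 1, μ(135) = 0, μ(136) = 0, μ(137) = -1, μ(138) = -1, μ(139) = -1, μ(140) = 0, μ(141) = 1, μ(142) = 1, μ(143) = 1, μ(144) = 0, μ(145) = 1, μ(146) = 1, μ(147) = 0, μ(148) = 0, μ(149) = -1, μ(150) = 0. Summing all 150 values: 0. (Mertens function M(x) = Σ_{n ≤ x} μ(n); on average M(x) should be small (PNT ⟺ M(x) = o(x)).)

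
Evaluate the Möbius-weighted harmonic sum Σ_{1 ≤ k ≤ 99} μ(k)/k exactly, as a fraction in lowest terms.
Σ μ(k)/k = 11962644395524974654034383169459538/384261327324253070792183691221959345

Values of μ(k) for 1 ≤ k ≤ 99: μ(1) = 1, μ(2) = -1, μ(3) = -1, μ(5) = -1, μ(6) = 1, μ(7) = -1, μ(10) = 1, μ(11) = -1, μ(13) = -1, μ(14) = 1, μ(15) = 1, μ(17) = -1, μ(19) = -1, μ(21) = 1, μ(22) = 1, μ(23) = -1, μ(26) = 1, μ(29) = -1, μ(30) = -1, μ(31) = -1, μ(33) = 1, μ(34) = 1, μ(35) = 1, μ(37) = -1, μ(38) = 1, μ(39) = 1, μ(41) = -1, μ(42) = -1, μ(43) = -1, μ(46) = 1, μ(47) = -1, μ(51) = 1, μ(53) = -1, μ(55) = 1, μ(57) = 1, μ(58) = 1, μ(59) = -1, μ(61) = -1, μ(62) = 1, μ(65) = 1, μ(66) = -1, μ(67) = -1, μ(69) = 1, μ(70) = -1, μ(71) = -1, μ(73) = -1, μ(74) = 1, μ(77) = 1, μ(78) = -1, μ(79) = -1, μ(82) = 1, μ(83) = -1, μ(85) = 1, μ(86) = 1, μ(87) = 1, μ(89) = -1, μ(91) = 1, μ(93) = 1, μ(94) = 1, μ(95) = 1, μ(97) = -1, with μ = 0 on non-squarefree integers. Summing μ(k)/k for k where μ(k) ≠ 0 gives 11962644395524974654034383169459538/384261327324253070792183691221959345 ≈ 0.0311. (PNT ⟺ this sum → 0 as n → ∞.)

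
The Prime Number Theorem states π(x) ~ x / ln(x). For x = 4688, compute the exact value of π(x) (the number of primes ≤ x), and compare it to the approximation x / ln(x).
π(4688) = 633;  x/ln(x) ≈ 554.61;  relative error ≈ 12.38%.

Directly count primes up to 4688: π(4688) = 633. The PNT approximation gives 4688/ln(4688) ≈ 4688/8.45276 ≈ 554.61. Relative error (π(x) − x/ln(x)) / π(x) ≈ 12.38%; the approximation is known to undercount slightly (Li(x) is a better estimate).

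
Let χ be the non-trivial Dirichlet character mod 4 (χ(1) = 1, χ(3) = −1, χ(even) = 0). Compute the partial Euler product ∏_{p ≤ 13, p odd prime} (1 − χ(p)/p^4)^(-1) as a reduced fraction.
∏ = 12412162137375/12550936856576

The odd primes p ≤ 13 are [3, 5, 7, 11, 13]. For each, χ(p) = 1 if p ≡ 1 mod 4, χ(p) = −1 if p ≡ 3 mod 4. Taking (1 − χ(p)/p^4)^(-1) = p^4/(p^4 − χ(p)): (1 − (-1)/3^4)^(-1) · (1 − (1)/5^4)^(-1) · (1 − (-1)/7^4)^(-1) · (1 − (-1)/11^4)^(-1) · (1 − (1)/13^4)^(-1) = 12412162137375/12550936856576.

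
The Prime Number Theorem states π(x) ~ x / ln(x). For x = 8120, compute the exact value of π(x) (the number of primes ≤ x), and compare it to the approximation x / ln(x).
π(8120) = 1021;  x/ln(x) ≈ 902.01;  relative error ≈ 11.65%.

Directly count primes up to 8120: π(8120) = 1021. The PNT approximation gives 8120/ln(8120) ≈ 8120/9.00209 ≈ 902.01. Relative error (π(x) − x/ln(x)) / π(x) ≈ 11.65%; the approximation is known to undercount slightly (Li(x) is a better estimate).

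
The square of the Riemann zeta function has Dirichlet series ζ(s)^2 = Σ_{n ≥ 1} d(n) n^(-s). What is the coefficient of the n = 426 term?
d(426) = 8

ζ(s)^2 = (Σ 1/m^s)(Σ 1/k^s). The coefficient of 1/n^s in the product is the number of ordered pairs (m, k) with mk = n, which equals d(n). For n = 426, divisors are [1, 2, 3, 6, 71, 142, 213, 426], so d(426) = 8.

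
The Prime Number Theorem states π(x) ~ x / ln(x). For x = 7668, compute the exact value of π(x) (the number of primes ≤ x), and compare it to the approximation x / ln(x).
π(7668) = 971;  x/ln(x) ≈ 857.26;  relative error ≈ 11.71%.

Directly count primes up to 7668: π(7668) = 971. The PNT approximation gives 7668/ln(7668) ≈ 7668/8.94481 ≈ 857.26. Relative error (π(x) − x/ln(x)) / π(x) ≈ 11.71%; the approximation is known to undercount slightly (Li(x) is a better estimate).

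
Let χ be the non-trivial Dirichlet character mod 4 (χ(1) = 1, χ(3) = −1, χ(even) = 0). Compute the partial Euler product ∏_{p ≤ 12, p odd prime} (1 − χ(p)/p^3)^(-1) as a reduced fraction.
∏ = 24457125/25252352

The odd primes p ≤ 12 are [3, 5, 7, 11]. For each, χ(p) = 1 if p ≡ 1 mod 4, χ(p) = −1 if p ≡ 3 mod 4. Taking (1 − χ(p)/p^3)^(-1) = p^3/(p^3 − χ(p)): (1 − (-1)/3^3)^(-1) · (1 − (1)/5^3)^(-1) · (1 − (-1)/7^3)^(-1) · (1 − (-1)/11^3)^(-1) = 24457125/25252352.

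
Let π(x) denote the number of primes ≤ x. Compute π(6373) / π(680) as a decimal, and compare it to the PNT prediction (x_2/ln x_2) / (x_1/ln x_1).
π(6373)/π(680) = 831/123 ≈ 6.7561;  PNT prediction ≈ 6.9779.

π(680) = 123 and π(6373) = 831, so π(6373)/π(680) ≈ 6.7561. The PNT-predicted ratio is (6373/ln(6373)) / (680/ln(680)) ≈ 6.9779. The two agree to within a few percent, as expected.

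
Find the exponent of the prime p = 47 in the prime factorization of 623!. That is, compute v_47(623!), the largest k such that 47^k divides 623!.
v_47(623!) = 13

Legendre's formula: v_p(n!) = Σ_{k ≥ 1} ⌊n / p^k⌋. For p = 47, n = 623, the terms are:
  ⌊623/47^1⌋ = ⌊623/47⌋ = 13
(the next term ⌊623/47^2⌋ = 0, terminating the sum). Summing: v_47(623!) = 13 = 13.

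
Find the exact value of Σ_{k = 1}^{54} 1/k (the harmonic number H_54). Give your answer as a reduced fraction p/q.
H_54 = 250503836021181200128409/54749786241679275146400

Direct summation: H_54 = 1 + 1/2 + ... + 1/54. The least common denominator is lcm(1, ..., 54) = 164249358725037825439200; over this denominator the numerator is 164249358725037825439200 + 82124679362518912719600 + 54749786241679275146400 + 41062339681259456359800 + 32849871745007565087840 + 27374893120839637573200 + 23464194103576832205600 + 20531169840629728179900 + 18249928747226425048800 + 16424935872503782543920 + 14931759884094347767200 + 13687446560419818786600 + 12634566055772140418400 + 11732097051788416102800 + 10949957248335855029280 + 10265584920314864089950 + 9661726983825754437600 + 9124964373613212524400 + 8644703090791464496800 + 8212467936251891271960 + 7821398034525610735200 + 7465879942047173883600 + 7141276466305992410400 + 6843723280209909393300 + 6569974349001513017568 + 6317283027886070209200 + 6083309582408808349600 + 5866048525894208051400 + 5663770990518545704800 + 5474978624167927514640 + 5298366410485091143200 + 5132792460157432044975 + 4977253294698115922400 + 4830863491912877218800 + 4692838820715366441120 + 4562482186806606262200 + 4439171857433454741600 + 4322351545395732248400 + 4211522018590713472800 + 4106233968125945635980 + 4006081920122873791200 + 3910699017262805367600 + 3819752528489251754400 + 3732939971023586941800 + 3649985749445285009760 + 3570638233152996205200 + 3494667206915698413600 + 3421861640104954696650 + 3352027729082404600800 + 3284987174500756508784 + 3220575661275251479200 + 3158641513943035104600 + 3099044504245996706400 + 3041654791204404174800 = 751511508063543600385227, so H_54 = 751511508063543600385227/164249358725037825439200; reducing by gcd(751511508063543600385227, 164249358725037825439200) = 3 gives 250503836021181200128409/54749786241679275146400 ≈ 4.57543. (The PNT-adjacent estimate ln(54) + γ ≈ 4.56620 matches within O(1/n).)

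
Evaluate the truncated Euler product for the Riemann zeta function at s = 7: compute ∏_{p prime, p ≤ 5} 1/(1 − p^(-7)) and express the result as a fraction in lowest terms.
∏ = 2733750000/2711117641

The primes p ≤ 5 are [2, 3, 5]. For each prime, (1 − 1/p^7)^(-1) = p^7 / (p^7 − 1). The product is (1 − 1/2^7)^(-1), (1 − 1/3^7)^(-1), (1 − 1/5^7)^(-1) = ∏ p^7 / (p^7 − 1) = 2733750000/2711117641.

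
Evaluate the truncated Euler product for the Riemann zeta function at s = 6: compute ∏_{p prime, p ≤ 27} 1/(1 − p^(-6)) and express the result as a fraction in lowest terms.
∏ = 7921457489978054880231124911875/7786417203783354362865572118528

The primes p ≤ 27 are [2, 3, 5, 7, 11, 13, 17, 19, 23]. For each prime, (1 − 1/p^6)^(-1) = p^6 / (p^6 − 1). The product is (1 − 1/2^6)^(-1), (1 − 1/3^6)^(-1), (1 − 1/5^6)^(-1), (1 − 1/7^6)^(-1), (1 − 1/11^6)^(-1), (1 − 1/13^6)^(-1), (1 − 1/17^6)^(-1), (1 − 1/19^6)^(-1), (1 − 1/23^6)^(-1) = ∏ p^6 / (p^6 − 1) = 7921457489978054880231124911875/7786417203783354362865572118528.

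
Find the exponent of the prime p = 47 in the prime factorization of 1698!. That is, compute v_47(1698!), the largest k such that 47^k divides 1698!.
v_47(1698!) = 36

Legendre's formula: v_p(n!) = Σ_{k ≥ 1} ⌊n / p^k⌋. For p = 47, n = 1698, the terms are:
  ⌊1698/47^1⌋ = ⌊1698/47⌋ = 36
(the next term ⌊1698/47^2⌋ = 0, terminating the sum). Summing: v_47(1698!) = 36 = 36.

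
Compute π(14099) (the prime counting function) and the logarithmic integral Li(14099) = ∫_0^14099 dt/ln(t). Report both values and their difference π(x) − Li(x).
π(14099) = 1662;  Li(14099) ≈ 1682.62;  π(x) − Li(x) ≈ -20.62.

Direct count of primes ≤ 14099 gives π(14099) = 1662. Numerical evaluation of the logarithmic integral gives Li(14099) ≈ 1682.62. The difference π(x) − Li(x) ≈ -20.62 is typically negative for small/moderate x (Li(x) overestimates), though Littlewood's theorem shows this sign changes infinitely often.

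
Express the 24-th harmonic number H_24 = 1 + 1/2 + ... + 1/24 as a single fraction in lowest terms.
H_24 = 1347822955/356948592

Direct summation: H_24 = 1 + 1/2 + ... + 1/24. The least common denominator is lcm(1, ..., 24) = 5354228880; over this denominator the numerator is 5354228880 + 2677114440 + 1784742960 + 1338557220 + 1070845776 + 892371480 + 764889840 + 669278610 + 594914320 + 535422888 + 486748080 + 446185740 + 411863760 + 382444920 + 356948592 + 334639305 + 314954640 + 297457160 + 281801520 + 267711444 + 254963280 + 243374040 + 232792560 + 223092870 = 20217344325, so H_24 = 20217344325/5354228880; reducing by gcd(20217344325, 5354228880) = 15 gives 1347822955/356948592 ≈ 3.77596. (The PNT-adjacent estimate ln(24) + γ ≈ 3.75527 matches within O(1/n).)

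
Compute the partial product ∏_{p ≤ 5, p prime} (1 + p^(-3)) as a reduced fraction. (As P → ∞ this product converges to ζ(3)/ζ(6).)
∏ = 147/125

The primes p ≤ 5 are [2, 3, 5]. For each, (1 + 1/p^3) = (p^3 + 1)/p^3. Multiplying these fractions over p ∈ [2, 3, 5] gives 147/125. (In the limit P → ∞ this tends to ζ(3)/ζ(6).)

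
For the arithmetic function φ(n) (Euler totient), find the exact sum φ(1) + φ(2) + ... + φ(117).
Σ_{n ≤ 117} φ(n) = 4200

Compute φ(n) for each 1 ≤ n ≤ 117: φ(1) = 1, φ(2) = 1, φ(3) = 2, φ(4) = 2, φ(5) = 4, φ(6) = 2, φ(7) = 6, φ(8) = 4, φ(9) = 6, φ(10) = 4, φ(11) = 10, φ(12) = 4, φ(13) = 12, φ(14) = 6, φ(15) = 8, φ(16) = 8, φ(17) = 16, φ(18) = 6, φ(19) = 18, φ(20) = 8, φ(21) = 12, φ(22) = 10, φ(23) = 22, φ(24) = 8, φ(25) = 20, φ(26) = 12, φ(27) = 18, φ(28) = 12, φ(29) = 28, φ(30) = 8, φ(31) = 30, φ(32) = 16, φ(33) = 20, φ(34) = 16, φ(35) = 24, φ(36) = 12, φ(37) = 36, φ(38) = 18, φ(39) = 24, φ(40) = 16, φ(41) = 40, φ(42) = 12, φ(43) = 42, φ(44) = 20, φ(45) = 24, φ(46) = 22, φ(47) = 46, φ(48) = 16, φ(49) = 42, φ(50) = 20, φ(51) = 32, φ(52) = 24, φ(53) = 52, φ(54) = 18, φ(55) = 40, φ(56) = 24, φ(57) = 36, φ(58) = 28, φ(59) = 58, φ(60) = 16, φ(61) = 60, φ(62) = 30, φ(63) = 36, φ(64) = 32, φ(65) = 48, φ(66) = 20, φ(67) = 66, φ(68) = 32, φ(69) = 44, φ(70) = 24, φ(71) = 70, φ(72) = 24, φ(73) = 72, φ(74) = 36, φ(75) = 40, φ(76) = 36, φ(77) = 60, φ(78) = 24, φ(79) = 78, φ(80) = 32, φ(81) = 54, φ(82) = 40, φ(83) = 82, φ(84) = 24, φ(85) = 64, φ(86) = 42, φ(87) = 56, φ(88) = 40, φ(89) = 88, φ(90) = 24, φ(91) = 72, φ(92) = 44, φ(93) = 60, φ(94) = 46, φ(95) = 72, φ(96) = 32, φ(97) = 96, φ(98) = 42, φ(99) = 60, φ(100) = 40, φ(101) = 100, φ(102) = 32, φ(103) = 102, φ(104) = 48, φ(105) = 48, φ(106) = 52, φ(107) = 106, φ(108) = 36, φ(109) = 108, φ(110) = 40, φ(111) = 72, φ(112) = 48, φ(113) = 112, φ(114) = 36, φ(115) = 88, φ(116) = 56, φ(117) = 72. Summing all 117 values: 4200. (Average order: Σ_{n ≤ x} φ(n) ~ (3/π²) x². For x = 117, (3/π²)·117² ≈ 4160.96.)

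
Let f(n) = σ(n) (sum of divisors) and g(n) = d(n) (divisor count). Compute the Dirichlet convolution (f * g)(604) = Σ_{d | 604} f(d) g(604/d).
(σ * d)(604) = 2464

Divisors of 604: [1, 2, 4, 151, 302, 604]. For each d | 604:
  d = 1: σ(1) · d(604/1) = 1 · 6 = 6
  d = 2: σ(2) · d(604/2) = 3 · 4 = 12
  d = 4: σ(4) · d(604/4) = 7 · 2 = 14
  d = 151: σ(151) · d(604/151) = 152 · 3 = 456
  d = 302: σ(302) · d(604/302) = 456 · 2 = 912
  d = 604: σ(604) · d(604/604) = 1064 · 1 = 1064
Summing: (σ * d)(604) = 6 + 12 + 14 + 456 + 912 + 1064 = 2464.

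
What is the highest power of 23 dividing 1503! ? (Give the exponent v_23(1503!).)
v_23(1503!) = 67

Legendre's formula: v_p(n!) = Σ_{k ≥ 1} ⌊n / p^k⌋. For p = 23, n = 1503, the terms are:
  ⌊1503/23^1⌋ = ⌊1503/23⌋ = 65
  ⌊1503/23^2⌋ = ⌊1503/529⌋ = 2
(the next term ⌊1503/23^3⌋ = 0, terminating the sum). Summing: v_23(1503!) = 65 + 2 = 67.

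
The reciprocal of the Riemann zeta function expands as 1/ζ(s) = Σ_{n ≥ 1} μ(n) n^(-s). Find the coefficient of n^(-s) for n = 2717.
μ(2717) = -1

Factor n = 2717 = 11 · 13 · 19. μ(n) = 0 if any exponent ≥ 2 (not squarefree); otherwise μ(n) = (−1)^{ω(n)} where ω(n) is the number of distinct prime factors. Applying: μ(2717) = -1.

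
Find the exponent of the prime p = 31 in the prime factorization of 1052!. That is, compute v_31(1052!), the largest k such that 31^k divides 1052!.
v_31(1052!) = 34

Legendre's formula: v_p(n!) = Σ_{k ≥ 1} ⌊n / p^k⌋. For p = 31, n = 1052, the terms are:
  ⌊1052/31^1⌋ = ⌊1052/31⌋ = 33
  ⌊1052/31^2⌋ = ⌊1052/961⌋ = 1
(the next term ⌊1052/31^3⌋ = 0, terminating the sum). Summing: v_31(1052!) = 33 + 1 = 34.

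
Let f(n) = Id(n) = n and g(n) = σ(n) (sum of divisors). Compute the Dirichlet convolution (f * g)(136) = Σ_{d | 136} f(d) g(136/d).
(Id * σ)(136) = 1715

Divisors of 136: [1, 2, 4, 8, 17, 34, 68, 136]. For each d | 136:
  d = 1: Id(1) · σ(136/1) = 1 · 270 = 270
  d = 2: Id(2) · σ(136/2) = 2 · 126 = 252
  d = 4: Id(4) · σ(136/4) = 4 · 54 = 216
  d = 8: Id(8) · σ(136/8) = 8 · 18 = 144
  d = 17: Id(17) · σ(136/17) = 17 · 15 = 255
  d = 34: Id(34) · σ(136/34) = 34 · 7 = 238
  d = 68: Id(68) · σ(136/68) = 68 · 3 = 204
  d = 136: Id(136) · σ(136/136) = 136 · 1 = 136
Summing: (Id * σ)(136) = 270 + 252 + 216 + 144 + 255 + 238 + 204 + 136 = 1715.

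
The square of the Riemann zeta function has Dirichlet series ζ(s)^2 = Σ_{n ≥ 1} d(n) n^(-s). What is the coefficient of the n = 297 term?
d(297) = 8

ζ(s)^2 = (Σ 1/m^s)(Σ 1/k^s). The coefficient of 1/n^s in the product is the number of ordered pairs (m, k) with mk = n, which equals d(n). For n = 297, divisors are [1, 3, 9, 11, 27, 33, 99, 297], so d(297) = 8.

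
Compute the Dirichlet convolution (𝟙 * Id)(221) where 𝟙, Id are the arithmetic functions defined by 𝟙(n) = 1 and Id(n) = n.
(𝟙 * Id)(221) = 252

Divisors of 221: [1, 13, 17, 221]. For each d | 221:
  d = 1: 𝟙(1) · Id(221/1) = 1 · 221 = 221
  d = 13: 𝟙(13) · Id(221/13) = 1 · 17 = 17
  d = 17: 𝟙(17) · Id(221/17) = 1 · 13 = 13
  d = 221: 𝟙(221) · Id(221/221) = 1 · 1 = 1
Summing: (𝟙 * Id)(221) = 221 + 17 + 13 + 1 = 252.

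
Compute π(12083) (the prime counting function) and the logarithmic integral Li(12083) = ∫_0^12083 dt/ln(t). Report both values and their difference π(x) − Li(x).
π(12083) = 1446;  Li(12083) ≈ 1469.93;  π(x) − Li(x) ≈ -23.93.

Direct count of primes ≤ 12083 gives π(12083) = 1446. Numerical evaluation of the logarithmic integral gives Li(12083) ≈ 1469.93. The difference π(x) − Li(x) ≈ -23.93 is typically negative for small/moderate x (Li(x) overestimates), though Littlewood's theorem shows this sign changes infinitely often.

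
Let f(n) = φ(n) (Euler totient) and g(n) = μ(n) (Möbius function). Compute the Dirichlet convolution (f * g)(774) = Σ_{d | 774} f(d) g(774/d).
(φ * μ)(774) = 0

Divisors of 774: [1, 2, 3, 6, 9, 18, 43, 86, 129, 258, 387, 774]. For each d | 774:
  d = 1: φ(1) · μ(774/1) = 1 · 0 = 0
  d = 2: φ(2) · μ(774/2) = 1 · 0 = 0
  d = 3: φ(3) · μ(774/3) = 2 · -1 = -2
  d = 6: φ(6) · μ(774/6) = 2 · 1 = 2
  d = 9: φ(9) · μ(774/9) = 6 · 1 = 6
  d = 18: φ(18) · μ(774/18) = 6 · -1 = -6
  d = 43: φ(43) · μ(774/43) = 42 · 0 = 0
  d = 86: φ(86) · μ(774/86) = 42 · 0 = 0
  d = 129: φ(129) · μ(774/129) = 84 · 1 = 84
  d = 258: φ(258) · μ(774/258) = 84 · -1 = -84
  d = 387: φ(387) · μ(774/387) = 252 · -1 = -252
  d = 774: φ(774) · μ(774/774) = 252 · 1 = 252
Summing: (φ * μ)(774) = 0 + 0 + -2 + 2 + 6 + -6 + 0 + 0 + 84 + -84 + -252 + 252 = 0.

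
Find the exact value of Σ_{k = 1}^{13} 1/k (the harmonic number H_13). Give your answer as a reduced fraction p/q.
H_13 = 1145993/360360

Direct summation: H_13 = 1 + 1/2 + ... + 1/13. The least common denominator is lcm(1, ..., 13) = 360360; over this denominator the numerator is 360360 + 180180 + 120120 + 90090 + 72072 + 60060 + 51480 + 45045 + 40040 + 36036 + 32760 + 30030 + 27720 = 1145993, so H_13 = 1145993/360360 (already in lowest terms) ≈ 3.18013. (The PNT-adjacent estimate ln(13) + γ ≈ 3.14217 matches within O(1/n).)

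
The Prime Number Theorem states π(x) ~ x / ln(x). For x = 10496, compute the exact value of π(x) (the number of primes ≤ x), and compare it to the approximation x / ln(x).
π(10496) = 1283;  x/ln(x) ≈ 1133.63;  relative error ≈ 11.64%.

Directly count primes up to 10496: π(10496) = 1283. The PNT approximation gives 10496/ln(10496) ≈ 10496/9.25875 ≈ 1133.63. Relative error (π(x) − x/ln(x)) / π(x) ≈ 11.64%; the approximation is known to undercount slightly (Li(x) is a better estimate).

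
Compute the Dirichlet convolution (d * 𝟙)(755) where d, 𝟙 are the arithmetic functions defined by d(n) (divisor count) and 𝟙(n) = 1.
(d * 𝟙)(755) = 9

Divisors of 755: [1, 5, 151, 755]. For each d | 755:
  d = 1: d(1) · 𝟙(755/1) = 1 · 1 = 1
  d = 5: d(5) · 𝟙(755/5) = 2 · 1 = 2
  d = 151: d(151) · 𝟙(755/151) = 2 · 1 = 2
  d = 755: d(755) · 𝟙(755/755) = 4 · 1 = 4
Summing: (d * 𝟙)(755) = 1 + 2 + 2 + 4 = 9.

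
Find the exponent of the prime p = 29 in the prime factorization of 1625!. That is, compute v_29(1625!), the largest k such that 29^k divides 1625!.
v_29(1625!) = 57

Legendre's formula: v_p(n!) = Σ_{k ≥ 1} ⌊n / p^k⌋. For p = 29, n = 1625, the terms are:
  ⌊1625/29^1⌋ = ⌊1625/29⌋ = 56
  ⌊1625/29^2⌋ = ⌊1625/841⌋ = 1
(the next term ⌊1625/29^3⌋ = 0, terminating the sum). Summing: v_29(1625!) = 56 + 1 = 57.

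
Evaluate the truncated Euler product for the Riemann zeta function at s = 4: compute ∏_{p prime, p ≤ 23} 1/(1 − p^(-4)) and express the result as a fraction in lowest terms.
∏ = 179711034607426083154393/166042662475294310400000

The primes p ≤ 23 are [2, 3, 5, 7, 11, 13, 17, 19, 23]. For each prime, (1 − 1/p^4)^(-1) = p^4 / (p^4 − 1). The product is (1 − 1/2^4)^(-1), (1 − 1/3^4)^(-1), (1 − 1/5^4)^(-1), (1 − 1/7^4)^(-1), (1 − 1/11^4)^(-1), (1 − 1/13^4)^(-1), (1 − 1/17^4)^(-1), (1 − 1/19^4)^(-1), (1 − 1/23^4)^(-1) = ∏ p^4 / (p^4 − 1) = 179711034607426083154393/166042662475294310400000.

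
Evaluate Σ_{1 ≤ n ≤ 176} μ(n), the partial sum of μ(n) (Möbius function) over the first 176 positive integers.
Σ_{n ≤ 176} μ(n) = -4

Compute μ(n) for each 1 ≤ n ≤ 176: μ(1) = 1, μ(2) = -1, μ(3) = -1, μ(4) = 0, μ(5) = -1, μ(6) = 1, μ(7) = -1, μ(8) = 0, μ(9) = 0, μ(10) = 1, μ(11) = -1, μ(12) = 0, μ(13) = -1, μ(14) = 1, μ(15) = 1, μ(16) = 0, μ(17) = -1, μ(18) = 0, μ(19) = -1, μ(20) = 0, μ(21) = 1, μ(22) = 1, μ(23) = -1, μ(24) = 0, μ(25) = 0, μ(26) = 1, μ(27) = 0, μ(28) = 0, μ(29) = -1, μ(30) = -1, μ(31) = -1, μ(32) = 0, μ(33) = 1, μ(34) = 1, μ(35) = 1, μ(36) = 0, μ(37) = -1, μ(38) = 1, μ(39) = 1, μ(40) = 0, μ(41) = -1, μ(42) = -1, μ(43) = -1, μ(44) = 0, μ(45) = 0, μ(46) = 1, μ(47) = -1, μ(48) = 0, μ(49) = 0, μ(50) = 0, μ(51) = 1, μ(52) = 0, μ(53) = -1, μ(54) = 0, μ(55) = 1, μ(56) = 0, μ(57) = 1, μ(58) = 1, μ(59) = -1, μ(60) = 0, μ(61) = -1, μ(62) = 1, μ(63) = 0, μ(64) = 0, μ(65) = 1, μ(66) = -1, μ(67) = -1, μ(68) = 0, μ(69) = 1, μ(70) = -1, μ(71) = -1, μ(72) = 0, μ(73) = -1, μ(74) = 1, μ(75) = 0, μ(76) = 0, μ(77) = 1, μ(78) = -1, μ(79) = -1, μ(80) = 0, μ(81) = 0, μ(82) = 1, μ(83) = -1, μ(84) = 0, μ(85) = 1, μ(86) = 1, μ(87) = 1, μ(88) = 0, μ(89) = -1, μ(90) = 0, μ(91) = 1, μ(92) = 0, μ(93) = 1, μ(94) = 1, μ(95) = 1, μ(96) = 0, μ(97) = -1, μ(98) = 0, μ(99) = 0, μ(100) = 0, μ(101) = -1, μ(102) = -1, μ(103) = -1, μ(104) = 0, μ(105) = -1, μ(106) = 1, μ(107) = -1, μ(108) = 0, μ(109) = -1, μ(110) = -1, μ(111) = 1, μ(112) = 0, μ(113) = -1, μ(114) = -1, μ(115) = 1, μ(116) = 0, μ(117) = 0, μ(118) = 1, μ(119) = 1, μ(120) = 0, μ(121) = 0, μ(122) = 1, μ(123) = 1, μ(124) = 0, μ(125) = 0, μ(126) = 0, μ(127) = -1, μ(128) = 0, μ(129) = 1, μ(130) = -1, μ(131) = -1, μ(132) = 0, μ(133) = 1, μ(134) = 1, μ(135) = 0, μ(136) = 0, μ(137) = -1, μ(138) = -1, μ(139) = -1, μ(140) = 0, μ(141) = 1, μ(142) = 1, μ(143) = 1, μ(144) = 0, μ(145) = 1, μ(146) = 1, μ(147) = 0, μ(148) = 0, μ(149) = -1, μ(150) = 0, μ(151) = -1, μ(152) = 0, μ(153) = 0, μ(154) = -1, μ(155) = 1, μ(156) = 0, μ(157) = -1, μ(158) = 1, μ(159) = 1, μ(160) = 0, μ(161) = 1, μ(162) = 0, μ(163) = -1, μ(164) = 0, μ(165) = -1, μ(166) = 1, μ(167) = -1, μ(168) = 0, μ(169) = 0, μ(170) = -1, μ(171) = 0, μ(172) = 0, μ(173) = -1, μ(174) = -1, μ(175) = 0, μ(176) = 0. Summing all 176 values: -4. (Mertens function M(x) = Σ_{n ≤ x} μ(n); on average M(x) should be small (PNT ⟺ M(x) = o(x)).)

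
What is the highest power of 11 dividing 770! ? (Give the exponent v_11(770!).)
v_11(770!) = 76

Legendre's formula: v_p(n!) = Σ_{k ≥ 1} ⌊n / p^k⌋. For p = 11, n = 770, the terms are:
  ⌊770/11^1⌋ = ⌊770/11⌋ = 70
  ⌊770/11^2⌋ = ⌊770/121⌋ = 6
(the next term ⌊770/11^3⌋ = 0, terminating the sum). Summing: v_11(770!) = 70 + 6 = 76.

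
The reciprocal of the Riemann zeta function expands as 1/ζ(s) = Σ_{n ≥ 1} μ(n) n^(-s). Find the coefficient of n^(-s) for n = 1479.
μ(1479) = -1

Factor n = 1479 = 3 · 17 · 29. μ(n) = 0 if any exponent ≥ 2 (not squarefree); otherwise μ(n) = (−1)^{ω(n)} where ω(n) is the number of distinct prime factors. Applying: μ(1479) = -1.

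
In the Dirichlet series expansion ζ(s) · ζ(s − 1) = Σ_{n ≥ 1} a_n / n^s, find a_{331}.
σ(331) = 332

In the product (Σ m^0/m^s)(Σ k / k^s) = Σ (Σ_{d | n} d) / n^s, the coefficient of 1/n^s is σ(n) = Σ_{d | n} d. For n = 331, divisors are [1, 331]; summing: σ(331) = 332.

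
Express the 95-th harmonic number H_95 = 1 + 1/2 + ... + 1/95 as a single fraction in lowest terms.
H_95 = 3691835092344109255246562280652279367381/718766754945489455304472257065075294400

Direct summation: H_95 = 1 + 1/2 + ... + 1/95. The least common denominator is lcm(1, ..., 95) = 718766754945489455304472257065075294400; over this denominator the numerator is 718766754945489455304472257065075294400 + 359383377472744727652236128532537647200 + 239588918315163151768157419021691764800 + 179691688736372363826118064266268823600 + 143753350989097891060894451413015058880 + 119794459157581575884078709510845882400 + 102680964992212779329210322437867899200 + 89845844368186181913059032133134411800 + 79862972771721050589385806340563921600 + 71876675494548945530447225706507529440 + 65342432267771768664042932460461390400 + 59897229578790787942039354755422941200 + 55289750380422265792651712081928868800 + 51340482496106389664605161218933949600 + 47917783663032630353631483804338352960 + 44922922184093090956529516066567205900 + 42280397349734673841439544533239723200 + 39931486385860525294692903170281960800 + 37829829207657339752866960898161857600 + 35938337747274472765223612853253764720 + 34226988330737593109736774145955966400 + 32671216133885884332021466230230695200 + 31250728475890845882803141611525012800 + 29948614789395393971019677377711470600 + 28750670197819578212178890282603011776 + 27644875190211132896325856040964434400 + 26620990923907016863128602113521307200 + 25670241248053194832302580609466974800 + 24785060515361705355326629553968113600 + 23958891831516315176815741902169176480 + 23186024353080305009821685711776622400 + 22461461092046545478264758033283602950 + 21780810755923922888014310820153796800 + 21140198674867336920719772266619861600 + 20536192998442555865842064487573579840 + 19965743192930262647346451585140980400 + 19426128512040255548769520461218251200 + 18914914603828669876433480449080928800 + 18429916793474088597550570693976289600 + 17969168873637236382611806426626882360 + 17530896462085108665962737977196958400 + 17113494165368796554868387072977983200 + 16715505928964871053592378071280820800 + 16335608066942942166010733115115347600 + 15972594554344210117877161268112784320 + 15625364237945422941401570805762506400 + 15292909679691265006478133129044155200 + 14974307394697696985509838688855735300 + 14668709284601825618458617491123985600 + 14375335098909789106089445141301505888 + 14093465783244891280479848177746574400 + 13822437595105566448162928020482217200 + 13561636885763951986876835038963684800 + 13310495461953508431564301056760653600 + 13068486453554353732808586492092278080 + 12835120624026597416151290304733487400 + 12609943069219113250955653632720619200 + 12392530257680852677663314776984056800 + 12182487371957448394991055204492801600 + 11979445915758157588407870951084588240 + 11783061556483433693515938640411070400 + 11593012176540152504910842855888311200 + 11408996110245864369912258048651988800 + 11230730546023272739132379016641801475 + 11057950076084453158530342416385773760 + 10890405377961961444007155410076898400 + 10727862014111782914992123239777243200 + 10570099337433668460359886133309930800 + 10416909491963615294267713870508337600 + 10268096499221277932921032243786789920 + 10123475421767457116964397986832046400 + 9982871596465131323673225792570490200 + 9846119930760129524718798041987332800 + 9713064256020127774384760230609125600 + 9583556732606526070726296760867670592 + 9457457301914334938216740224540464400 + 9334633181110252666291847494351627200 + 9214958396737044298775285346988144800 + 9098313353740372851955345026140193600 + 8984584436818618191305903213313441180 + 8873663641302338954376200704507102400 + 8765448231042554332981368988598479200 + 8659840421029993437403280205603316800 + 8556747082684398277434193536488991600 + 8456079469946934768287908906647944640 + 8357752964482435526796189035640410400 + 8261686838453901785108876517989371200 + 8167804033471471083005366557557673800 + 8076030954443701744994070304101969600 + 7986297277172105058938580634056392160 + 7898535768631752256093101725989838400 + 7812682118972711470700785402881253200 + 7728674784360101669940561903925540800 + 7646454839845632503239066564522077600 + 7565965841531467950573392179632371520 = 3691835092344109255246562280652279367381, so H_95 = 3691835092344109255246562280652279367381/718766754945489455304472257065075294400 (already in lowest terms) ≈ 5.13635. (The PNT-adjacent estimate ln(95) + γ ≈ 5.13109 matches within O(1/n).)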